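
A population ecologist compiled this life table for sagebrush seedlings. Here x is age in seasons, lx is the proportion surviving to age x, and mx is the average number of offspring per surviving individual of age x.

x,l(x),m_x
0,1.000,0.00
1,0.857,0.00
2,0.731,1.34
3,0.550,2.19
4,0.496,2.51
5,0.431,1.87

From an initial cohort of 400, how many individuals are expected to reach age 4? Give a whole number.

Expected survivors = N0 · l_4 = 400 × 0.496 = 198.4 → 198

198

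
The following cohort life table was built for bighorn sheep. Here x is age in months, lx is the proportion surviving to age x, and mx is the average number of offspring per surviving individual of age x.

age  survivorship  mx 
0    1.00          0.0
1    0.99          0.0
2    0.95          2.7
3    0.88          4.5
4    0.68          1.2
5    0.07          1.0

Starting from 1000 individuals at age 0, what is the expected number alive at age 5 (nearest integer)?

Expected survivors = N0 · l_5 = 1000 × 0.07 = 70 → 70

70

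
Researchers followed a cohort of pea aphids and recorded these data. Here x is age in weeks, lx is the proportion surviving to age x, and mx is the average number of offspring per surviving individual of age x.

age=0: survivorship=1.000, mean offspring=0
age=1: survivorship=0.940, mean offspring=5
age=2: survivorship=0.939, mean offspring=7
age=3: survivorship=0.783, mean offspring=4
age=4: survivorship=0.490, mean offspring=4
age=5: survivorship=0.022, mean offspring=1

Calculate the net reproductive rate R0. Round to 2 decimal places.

lx·mx by age: 0, 4.7, 6.573, 3.132, 1.96, 0.022
R0 = Σ lx·mx = 16.387 → 16.39

16.39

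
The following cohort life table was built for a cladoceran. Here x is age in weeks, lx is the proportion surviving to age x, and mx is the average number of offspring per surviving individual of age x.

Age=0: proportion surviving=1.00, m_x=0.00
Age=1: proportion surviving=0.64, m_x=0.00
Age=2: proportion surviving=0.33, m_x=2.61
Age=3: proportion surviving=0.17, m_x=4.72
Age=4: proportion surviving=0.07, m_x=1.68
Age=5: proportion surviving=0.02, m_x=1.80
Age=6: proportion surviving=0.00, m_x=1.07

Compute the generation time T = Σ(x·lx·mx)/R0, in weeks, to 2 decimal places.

lx·mx: 0, 0, 0.8613, 0.8024, 0.1176, 0.036, 0 → R0 = 1.8173
x·lx·mx: 0, 0, 1.7226, 2.4072, 0.4704, 0.18, 0 → Σ = 4.7802
T = 4.7802 / 1.8173 = 2.630386… → 2.63

2.63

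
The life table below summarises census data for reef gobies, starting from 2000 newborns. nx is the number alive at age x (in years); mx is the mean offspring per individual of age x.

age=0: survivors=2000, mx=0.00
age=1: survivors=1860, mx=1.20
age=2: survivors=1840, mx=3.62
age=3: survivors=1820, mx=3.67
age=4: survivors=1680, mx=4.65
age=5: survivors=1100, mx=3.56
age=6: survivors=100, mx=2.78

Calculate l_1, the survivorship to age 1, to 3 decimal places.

l_1 = n_1/n_0 = 1860/2000 = 0.93 → 0.930

0.930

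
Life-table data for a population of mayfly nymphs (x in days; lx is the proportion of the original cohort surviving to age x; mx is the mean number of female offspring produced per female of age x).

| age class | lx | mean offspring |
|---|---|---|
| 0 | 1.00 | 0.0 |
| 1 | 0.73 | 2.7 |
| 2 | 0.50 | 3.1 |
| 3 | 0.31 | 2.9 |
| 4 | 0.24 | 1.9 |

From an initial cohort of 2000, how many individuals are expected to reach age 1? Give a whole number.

Expected survivors = N0 · l_1 = 2000 × 0.73 = 1460 → 1460

1460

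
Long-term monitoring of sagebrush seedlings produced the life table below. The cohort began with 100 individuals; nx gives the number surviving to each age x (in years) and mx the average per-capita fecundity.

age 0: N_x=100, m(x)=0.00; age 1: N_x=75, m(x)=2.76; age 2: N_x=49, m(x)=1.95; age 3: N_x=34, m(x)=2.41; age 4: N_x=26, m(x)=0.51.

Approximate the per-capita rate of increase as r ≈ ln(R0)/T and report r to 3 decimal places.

0.788

lx = nx/n0 = nx/100: 1, 0.75, 0.49, 0.34, 0.26
R0 = Σ lx·mx = 0 + 2.07 + 0.9555 + 0.8194 + 0.1326 = 3.9775
Σ x·lx·mx = 6.9696; T = 6.9696/3.9775 = 1.75226…
r ≈ ln(R0)/T = ln(3.9775)/1.75226… = 0.78793… → 0.788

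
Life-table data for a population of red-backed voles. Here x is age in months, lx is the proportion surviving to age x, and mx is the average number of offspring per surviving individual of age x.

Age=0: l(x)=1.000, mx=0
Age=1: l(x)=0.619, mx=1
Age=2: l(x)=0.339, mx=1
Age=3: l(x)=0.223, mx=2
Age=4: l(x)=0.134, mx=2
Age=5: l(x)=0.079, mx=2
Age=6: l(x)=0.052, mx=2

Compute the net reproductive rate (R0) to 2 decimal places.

1.93

lx·mx by age: 0, 0.619, 0.339, 0.446, 0.268, 0.158, 0.104
R0 = Σ lx·mx = 1.934 → 1.93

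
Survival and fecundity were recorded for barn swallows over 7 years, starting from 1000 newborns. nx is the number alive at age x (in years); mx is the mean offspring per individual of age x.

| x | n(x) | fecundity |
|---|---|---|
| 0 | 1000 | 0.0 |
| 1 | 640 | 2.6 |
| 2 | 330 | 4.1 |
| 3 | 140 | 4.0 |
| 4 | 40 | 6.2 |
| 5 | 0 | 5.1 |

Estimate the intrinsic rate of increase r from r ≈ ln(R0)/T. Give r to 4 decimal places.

0.7287

lx = nx/n0 = nx/1000: 1, 0.64, 0.33, 0.14, 0.04, 0
R0 = Σ lx·mx = 0 + 1.664 + 1.353 + 0.56 + 0.248 + 0 = 3.825
Σ x·lx·mx = 7.042; T = 7.042/3.825 = 1.84105…
r ≈ ln(R0)/T = ln(3.825)/1.84105… = 0.728694… → 0.7287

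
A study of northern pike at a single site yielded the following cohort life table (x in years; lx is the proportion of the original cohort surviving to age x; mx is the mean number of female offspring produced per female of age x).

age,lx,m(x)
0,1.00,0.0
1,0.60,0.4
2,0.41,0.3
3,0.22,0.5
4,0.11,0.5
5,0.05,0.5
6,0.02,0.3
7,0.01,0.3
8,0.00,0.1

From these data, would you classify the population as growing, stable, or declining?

R0 = Σ lx·mx = 0 + 0.24 + 0.123 + 0.11 + 0.055 + 0.025 + 0.006 + 0.003 + 0 = 0.562
R0 < 1, so the population is declining.

declining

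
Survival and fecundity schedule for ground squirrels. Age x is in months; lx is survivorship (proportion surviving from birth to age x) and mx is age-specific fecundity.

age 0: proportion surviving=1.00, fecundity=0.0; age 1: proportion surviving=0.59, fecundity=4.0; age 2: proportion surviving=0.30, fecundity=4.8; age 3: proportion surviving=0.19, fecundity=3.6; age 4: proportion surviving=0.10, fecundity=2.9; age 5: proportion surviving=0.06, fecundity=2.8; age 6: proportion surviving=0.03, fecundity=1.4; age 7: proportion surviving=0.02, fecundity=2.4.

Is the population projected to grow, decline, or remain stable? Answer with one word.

R0 = Σ lx·mx = 0 + 2.36 + 1.44 + 0.684 + 0.29 + 0.168 + 0.042 + 0.048 = 5.032
R0 > 1, so the population is growing.

growing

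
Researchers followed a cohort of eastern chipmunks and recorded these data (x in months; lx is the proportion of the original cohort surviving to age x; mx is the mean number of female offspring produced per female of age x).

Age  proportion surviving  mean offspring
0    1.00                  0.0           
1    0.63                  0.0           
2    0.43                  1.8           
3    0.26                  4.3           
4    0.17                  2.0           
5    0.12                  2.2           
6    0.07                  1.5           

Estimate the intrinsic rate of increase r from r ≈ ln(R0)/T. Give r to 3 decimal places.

0.303

R0 = Σ lx·mx = 0 + 0 + 0.774 + 1.118 + 0.34 + 0.264 + 0.105 = 2.601
Σ x·lx·mx = 8.212; T = 8.212/2.601 = 3.15725…
r ≈ ln(R0)/T = ln(2.601)/3.15725… = 0.30276… → 0.303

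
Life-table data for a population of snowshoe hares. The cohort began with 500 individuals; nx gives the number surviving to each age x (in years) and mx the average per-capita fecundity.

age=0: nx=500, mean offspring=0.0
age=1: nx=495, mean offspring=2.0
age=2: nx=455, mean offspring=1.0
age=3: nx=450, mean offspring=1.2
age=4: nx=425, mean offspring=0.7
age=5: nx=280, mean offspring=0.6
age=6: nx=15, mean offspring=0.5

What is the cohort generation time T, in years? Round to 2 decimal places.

lx = nx/n0 = nx/500: 1, 0.99, 0.91, 0.9, 0.85, 0.56, 0.03
lx·mx: 0, 1.98, 0.91, 1.08, 0.595, 0.336, 0.015 → R0 = 4.916
x·lx·mx: 0, 1.98, 1.82, 3.24, 2.38, 1.68, 0.09 → Σ = 11.19
T = 11.19 / 4.916 = 2.276241… → 2.28

2.28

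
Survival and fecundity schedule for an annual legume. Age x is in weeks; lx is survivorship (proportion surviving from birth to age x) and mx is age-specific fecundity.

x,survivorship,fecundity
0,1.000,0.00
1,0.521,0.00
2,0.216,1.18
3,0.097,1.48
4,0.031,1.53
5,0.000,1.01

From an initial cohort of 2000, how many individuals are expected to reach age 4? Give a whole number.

Expected survivors = N0 · l_4 = 2000 × 0.031 = 62 → 62

62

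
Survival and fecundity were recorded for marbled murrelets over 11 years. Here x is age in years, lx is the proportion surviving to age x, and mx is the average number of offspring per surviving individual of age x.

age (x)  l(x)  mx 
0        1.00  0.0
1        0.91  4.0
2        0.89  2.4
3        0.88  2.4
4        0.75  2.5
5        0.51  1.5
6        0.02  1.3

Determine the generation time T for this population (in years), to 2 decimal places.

2.44

lx·mx: 0, 3.64, 2.136, 2.112, 1.875, 0.765, 0.026 → R0 = 10.554
x·lx·mx: 0, 3.64, 4.272, 6.336, 7.5, 3.825, 0.156 → Σ = 25.729
T = 25.729 / 10.554 = 2.437843… → 2.44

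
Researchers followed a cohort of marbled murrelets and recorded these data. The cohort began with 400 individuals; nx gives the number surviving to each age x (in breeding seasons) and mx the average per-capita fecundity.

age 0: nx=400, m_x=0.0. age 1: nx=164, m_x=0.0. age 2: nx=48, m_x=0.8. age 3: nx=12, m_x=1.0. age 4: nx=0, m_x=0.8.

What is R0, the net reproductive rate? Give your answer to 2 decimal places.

lx = nx/n0 = nx/400: 1, 0.41, 0.12, 0.03, 0
lx·mx by age: 0, 0, 0.096, 0.03, 0
R0 = Σ lx·mx = 0.126 → 0.13

0.13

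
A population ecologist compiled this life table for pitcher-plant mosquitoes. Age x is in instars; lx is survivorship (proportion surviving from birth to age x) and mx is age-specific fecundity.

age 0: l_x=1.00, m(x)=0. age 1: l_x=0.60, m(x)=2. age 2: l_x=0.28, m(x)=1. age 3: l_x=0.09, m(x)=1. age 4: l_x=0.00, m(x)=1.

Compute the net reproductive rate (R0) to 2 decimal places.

lx·mx by age: 0, 1.2, 0.28, 0.09, 0
R0 = Σ lx·mx = 1.57 → 1.57

1.57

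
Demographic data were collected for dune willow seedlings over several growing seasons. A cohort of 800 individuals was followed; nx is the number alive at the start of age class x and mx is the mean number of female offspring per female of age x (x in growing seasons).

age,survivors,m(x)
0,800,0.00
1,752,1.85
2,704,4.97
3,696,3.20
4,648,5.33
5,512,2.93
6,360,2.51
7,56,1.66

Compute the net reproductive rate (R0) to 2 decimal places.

lx = nx/n0 = nx/800: 1, 0.94, 0.88, 0.87, 0.81, 0.64, 0.45, 0.07
lx·mx by age: 0, 1.739, 4.3736, 2.784, 4.3173, 1.8752, 1.1295, 0.1162
R0 = Σ lx·mx = 16.3348 → 16.33

16.33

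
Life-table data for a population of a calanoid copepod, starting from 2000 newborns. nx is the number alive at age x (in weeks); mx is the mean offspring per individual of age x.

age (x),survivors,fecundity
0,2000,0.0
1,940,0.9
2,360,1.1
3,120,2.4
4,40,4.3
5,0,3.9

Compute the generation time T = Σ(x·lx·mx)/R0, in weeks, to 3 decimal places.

lx = nx/n0 = nx/2000: 1, 0.47, 0.18, 0.06, 0.02, 0
lx·mx: 0, 0.423, 0.198, 0.144, 0.086, 0 → R0 = 0.851
x·lx·mx: 0, 0.423, 0.396, 0.432, 0.344, 0 → Σ = 1.595
T = 1.595 / 0.851 = 1.874266… → 1.874

1.874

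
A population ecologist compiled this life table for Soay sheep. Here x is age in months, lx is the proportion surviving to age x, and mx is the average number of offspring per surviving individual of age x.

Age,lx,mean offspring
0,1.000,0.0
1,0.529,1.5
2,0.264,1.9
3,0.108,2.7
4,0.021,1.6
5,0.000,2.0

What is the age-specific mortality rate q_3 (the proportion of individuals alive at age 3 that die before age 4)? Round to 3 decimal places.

0.806

q_3 = (l_3 − l_4) / l_3 = (0.108 − 0.021) / 0.108
     = 0.087 / 0.108 = 0.805556… → 0.806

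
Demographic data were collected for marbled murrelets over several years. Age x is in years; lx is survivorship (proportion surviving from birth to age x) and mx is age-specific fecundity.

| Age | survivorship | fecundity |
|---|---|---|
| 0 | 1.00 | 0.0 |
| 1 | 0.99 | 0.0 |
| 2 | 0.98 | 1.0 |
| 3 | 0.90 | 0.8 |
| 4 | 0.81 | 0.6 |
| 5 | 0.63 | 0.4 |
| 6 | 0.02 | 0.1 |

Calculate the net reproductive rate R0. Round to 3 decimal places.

lx·mx by age: 0, 0, 0.98, 0.72, 0.486, 0.252, 0.002
R0 = Σ lx·mx = 2.44 → 2.440

2.440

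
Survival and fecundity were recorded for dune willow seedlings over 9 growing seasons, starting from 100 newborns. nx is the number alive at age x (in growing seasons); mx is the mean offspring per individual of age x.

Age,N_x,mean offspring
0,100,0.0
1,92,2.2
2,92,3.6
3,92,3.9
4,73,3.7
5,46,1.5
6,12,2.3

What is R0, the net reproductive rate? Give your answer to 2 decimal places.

lx = nx/n0 = nx/100: 1, 0.92, 0.92, 0.92, 0.73, 0.46, 0.12
lx·mx by age: 0, 2.024, 3.312, 3.588, 2.701, 0.69, 0.276
R0 = Σ lx·mx = 12.591 → 12.59

12.59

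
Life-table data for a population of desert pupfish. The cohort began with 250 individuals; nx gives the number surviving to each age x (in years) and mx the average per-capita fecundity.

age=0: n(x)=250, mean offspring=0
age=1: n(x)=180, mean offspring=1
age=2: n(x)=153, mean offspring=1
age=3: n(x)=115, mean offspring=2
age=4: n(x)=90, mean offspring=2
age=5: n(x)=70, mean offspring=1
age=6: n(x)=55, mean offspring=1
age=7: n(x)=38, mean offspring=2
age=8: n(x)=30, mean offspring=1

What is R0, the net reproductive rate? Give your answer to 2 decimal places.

lx = nx/n0 = nx/250: 1, 0.72, 0.612, 0.46, 0.36, 0.28, 0.22, 0.152, 0.12
lx·mx by age: 0, 0.72, 0.612, 0.92, 0.72, 0.28, 0.22, 0.304, 0.12
R0 = Σ lx·mx = 3.896 → 3.90

3.90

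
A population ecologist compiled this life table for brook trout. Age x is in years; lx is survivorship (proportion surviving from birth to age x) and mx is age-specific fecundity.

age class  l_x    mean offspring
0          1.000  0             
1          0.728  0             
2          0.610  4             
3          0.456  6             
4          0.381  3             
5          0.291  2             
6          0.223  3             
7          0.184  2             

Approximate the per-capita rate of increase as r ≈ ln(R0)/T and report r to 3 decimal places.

0.605

R0 = Σ lx·mx = 0 + 0 + 2.44 + 2.736 + 1.143 + 0.582 + 0.669 + 0.368 = 7.938
Σ x·lx·mx = 27.16; T = 27.16/7.938 = 3.42152…
r ≈ ln(R0)/T = ln(7.938)/3.42152… = 0.60548… → 0.605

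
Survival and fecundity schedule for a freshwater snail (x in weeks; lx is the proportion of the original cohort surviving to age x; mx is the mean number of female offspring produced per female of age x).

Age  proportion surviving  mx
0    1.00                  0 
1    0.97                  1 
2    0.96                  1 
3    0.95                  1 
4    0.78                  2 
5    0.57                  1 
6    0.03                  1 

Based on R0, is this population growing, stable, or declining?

R0 = Σ lx·mx = 0 + 0.97 + 0.96 + 0.95 + 1.56 + 0.57 + 0.03 = 5.04
R0 > 1, so the population is growing.

growing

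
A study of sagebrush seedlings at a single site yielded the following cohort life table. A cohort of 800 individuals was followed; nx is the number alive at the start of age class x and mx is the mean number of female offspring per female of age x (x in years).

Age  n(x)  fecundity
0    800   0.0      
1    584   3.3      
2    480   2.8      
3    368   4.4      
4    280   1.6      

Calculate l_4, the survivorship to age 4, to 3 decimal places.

l_4 = n_4/n_0 = 280/800 = 0.35 → 0.350

0.350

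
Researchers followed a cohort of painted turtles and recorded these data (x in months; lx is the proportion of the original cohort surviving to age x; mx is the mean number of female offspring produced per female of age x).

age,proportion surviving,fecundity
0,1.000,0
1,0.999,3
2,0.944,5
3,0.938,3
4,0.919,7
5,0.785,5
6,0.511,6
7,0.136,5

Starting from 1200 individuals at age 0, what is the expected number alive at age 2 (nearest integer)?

Expected survivors = N0 · l_2 = 1200 × 0.944 = 1132.8 → 1133

1133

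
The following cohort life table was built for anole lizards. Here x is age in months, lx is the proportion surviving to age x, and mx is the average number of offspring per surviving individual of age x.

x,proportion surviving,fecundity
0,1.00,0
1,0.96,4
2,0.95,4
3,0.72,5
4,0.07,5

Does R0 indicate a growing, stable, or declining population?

growing

R0 = Σ lx·mx = 0 + 3.84 + 3.8 + 3.6 + 0.35 = 11.59
R0 > 1, so the population is growing.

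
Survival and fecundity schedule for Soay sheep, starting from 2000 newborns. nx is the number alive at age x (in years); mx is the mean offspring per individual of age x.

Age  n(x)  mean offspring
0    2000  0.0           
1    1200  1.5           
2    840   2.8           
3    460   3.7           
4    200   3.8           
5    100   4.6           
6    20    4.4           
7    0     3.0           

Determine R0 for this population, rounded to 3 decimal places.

lx = nx/n0 = nx/2000: 1, 0.6, 0.42, 0.23, 0.1, 0.05, 0.01, 0
lx·mx by age: 0, 0.9, 1.176, 0.851, 0.38, 0.23, 0.044, 0
R0 = Σ lx·mx = 3.581 → 3.581

3.581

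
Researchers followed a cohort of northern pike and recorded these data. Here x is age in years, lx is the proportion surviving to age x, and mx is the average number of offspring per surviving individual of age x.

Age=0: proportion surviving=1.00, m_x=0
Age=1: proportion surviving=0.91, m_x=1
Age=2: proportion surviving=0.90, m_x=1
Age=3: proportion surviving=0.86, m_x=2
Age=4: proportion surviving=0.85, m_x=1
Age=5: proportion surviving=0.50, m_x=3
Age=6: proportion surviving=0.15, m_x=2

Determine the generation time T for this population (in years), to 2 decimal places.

lx·mx: 0, 0.91, 0.9, 1.72, 0.85, 1.5, 0.3 → R0 = 6.18
x·lx·mx: 0, 0.91, 1.8, 5.16, 3.4, 7.5, 1.8 → Σ = 20.57
T = 20.57 / 6.18 = 3.328479… → 3.33

3.33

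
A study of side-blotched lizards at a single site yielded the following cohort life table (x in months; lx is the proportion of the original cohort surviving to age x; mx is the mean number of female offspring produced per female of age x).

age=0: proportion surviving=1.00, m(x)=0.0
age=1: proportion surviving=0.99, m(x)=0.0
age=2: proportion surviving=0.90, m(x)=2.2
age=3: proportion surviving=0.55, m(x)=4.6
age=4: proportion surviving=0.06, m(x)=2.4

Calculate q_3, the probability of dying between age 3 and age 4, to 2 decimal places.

q_3 = (l_3 − l_4) / l_3 = (0.55 − 0.06) / 0.55
     = 0.49 / 0.55 = 0.890909… → 0.89

0.89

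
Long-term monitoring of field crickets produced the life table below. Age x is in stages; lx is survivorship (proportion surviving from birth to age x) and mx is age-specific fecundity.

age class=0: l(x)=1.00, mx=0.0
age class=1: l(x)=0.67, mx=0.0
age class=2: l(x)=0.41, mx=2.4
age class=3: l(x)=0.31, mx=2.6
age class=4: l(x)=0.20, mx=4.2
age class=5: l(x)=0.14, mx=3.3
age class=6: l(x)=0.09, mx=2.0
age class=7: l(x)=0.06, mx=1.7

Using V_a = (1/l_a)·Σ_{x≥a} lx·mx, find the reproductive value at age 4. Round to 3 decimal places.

lx·mx for x ≥ 4: 0.84, 0.462, 0.18, 0.102 → sum = 1.584
V_4 = 1.584 / l_4 = 1.584 / 0.2 = 7.92 → 7.920

7.920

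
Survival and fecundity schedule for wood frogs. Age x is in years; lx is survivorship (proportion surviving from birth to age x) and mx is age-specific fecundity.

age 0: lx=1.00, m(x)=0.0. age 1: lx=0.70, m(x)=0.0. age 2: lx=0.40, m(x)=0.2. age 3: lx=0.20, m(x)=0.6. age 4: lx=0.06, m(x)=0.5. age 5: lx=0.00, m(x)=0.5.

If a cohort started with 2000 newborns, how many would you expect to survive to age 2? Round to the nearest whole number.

Expected survivors = N0 · l_2 = 2000 × 0.40 = 800 → 800

800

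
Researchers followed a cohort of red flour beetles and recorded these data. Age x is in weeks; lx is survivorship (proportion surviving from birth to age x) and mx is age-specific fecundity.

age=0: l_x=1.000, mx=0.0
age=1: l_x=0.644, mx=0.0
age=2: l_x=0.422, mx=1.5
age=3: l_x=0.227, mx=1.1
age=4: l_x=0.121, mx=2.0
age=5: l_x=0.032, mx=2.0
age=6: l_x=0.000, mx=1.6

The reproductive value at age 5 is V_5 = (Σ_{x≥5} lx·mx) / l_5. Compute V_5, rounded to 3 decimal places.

2.000

lx·mx for x ≥ 5: 0.064, 0 → sum = 0.064
V_5 = 0.064 / l_5 = 0.064 / 0.032 = 2 → 2.000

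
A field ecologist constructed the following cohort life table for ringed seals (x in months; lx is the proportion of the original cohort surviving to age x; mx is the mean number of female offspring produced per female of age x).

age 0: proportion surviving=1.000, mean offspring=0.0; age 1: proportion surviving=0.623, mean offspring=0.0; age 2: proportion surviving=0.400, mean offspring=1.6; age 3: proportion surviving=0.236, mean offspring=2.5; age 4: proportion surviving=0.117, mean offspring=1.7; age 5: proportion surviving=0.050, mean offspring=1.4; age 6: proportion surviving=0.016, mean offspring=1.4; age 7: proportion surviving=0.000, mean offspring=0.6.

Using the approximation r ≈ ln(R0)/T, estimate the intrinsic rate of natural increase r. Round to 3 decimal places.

R0 = Σ lx·mx = 0 + 0 + 0.64 + 0.59 + 0.1989 + 0.07 + 0.0224 + 0 = 1.5213
Σ x·lx·mx = 4.33; T = 4.33/1.5213 = 2.84625…
r ≈ ln(R0)/T = ln(1.5213)/2.84625… = 0.14741… → 0.147

0.147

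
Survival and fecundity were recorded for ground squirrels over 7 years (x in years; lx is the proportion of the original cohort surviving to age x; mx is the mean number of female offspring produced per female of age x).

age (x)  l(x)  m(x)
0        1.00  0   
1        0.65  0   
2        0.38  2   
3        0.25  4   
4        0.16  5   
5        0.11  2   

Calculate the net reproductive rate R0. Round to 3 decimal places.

lx·mx by age: 0, 0, 0.76, 1, 0.8, 0.22
R0 = Σ lx·mx = 2.78 → 2.780

2.780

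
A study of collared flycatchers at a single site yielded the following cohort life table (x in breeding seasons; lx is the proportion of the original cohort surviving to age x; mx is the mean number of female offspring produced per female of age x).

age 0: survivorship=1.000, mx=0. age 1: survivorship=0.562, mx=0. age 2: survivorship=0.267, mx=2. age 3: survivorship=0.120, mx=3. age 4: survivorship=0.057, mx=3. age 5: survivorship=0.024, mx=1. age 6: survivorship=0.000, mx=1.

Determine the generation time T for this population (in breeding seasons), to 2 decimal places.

2.71

lx·mx: 0, 0, 0.534, 0.36, 0.171, 0.024, 0 → R0 = 1.089
x·lx·mx: 0, 0, 1.068, 1.08, 0.684, 0.12, 0 → Σ = 2.952
T = 2.952 / 1.089 = 2.710744… → 2.71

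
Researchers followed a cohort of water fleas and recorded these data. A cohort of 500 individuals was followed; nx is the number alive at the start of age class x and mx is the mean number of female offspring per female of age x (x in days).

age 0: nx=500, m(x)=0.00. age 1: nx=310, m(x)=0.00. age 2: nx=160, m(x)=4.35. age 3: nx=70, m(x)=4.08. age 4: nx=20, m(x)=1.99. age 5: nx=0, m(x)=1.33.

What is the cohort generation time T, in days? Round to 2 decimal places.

2.36

lx = nx/n0 = nx/500: 1, 0.62, 0.32, 0.14, 0.04, 0
lx·mx: 0, 0, 1.392, 0.5712, 0.0796, 0 → R0 = 2.0428
x·lx·mx: 0, 0, 2.784, 1.7136, 0.3184, 0 → Σ = 4.816
T = 4.816 / 2.0428 = 2.357548… → 2.36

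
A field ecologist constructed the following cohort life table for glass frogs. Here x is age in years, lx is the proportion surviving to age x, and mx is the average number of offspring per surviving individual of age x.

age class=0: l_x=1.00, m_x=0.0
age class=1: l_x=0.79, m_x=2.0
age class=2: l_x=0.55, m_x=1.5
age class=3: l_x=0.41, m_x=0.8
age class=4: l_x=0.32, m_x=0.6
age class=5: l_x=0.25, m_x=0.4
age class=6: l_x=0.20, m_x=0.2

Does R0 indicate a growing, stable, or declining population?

growing

R0 = Σ lx·mx = 0 + 1.58 + 0.825 + 0.328 + 0.192 + 0.1 + 0.04 = 3.065
R0 > 1, so the population is growing.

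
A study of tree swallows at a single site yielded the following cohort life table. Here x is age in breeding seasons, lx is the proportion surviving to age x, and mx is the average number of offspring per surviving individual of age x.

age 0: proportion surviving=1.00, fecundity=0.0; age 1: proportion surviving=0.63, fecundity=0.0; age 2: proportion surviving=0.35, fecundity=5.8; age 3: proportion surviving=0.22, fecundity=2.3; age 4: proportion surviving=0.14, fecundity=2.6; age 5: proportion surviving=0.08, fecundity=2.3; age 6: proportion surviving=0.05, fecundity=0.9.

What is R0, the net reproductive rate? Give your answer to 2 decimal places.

lx·mx by age: 0, 0, 2.03, 0.506, 0.364, 0.184, 0.045
R0 = Σ lx·mx = 3.129 → 3.13

3.13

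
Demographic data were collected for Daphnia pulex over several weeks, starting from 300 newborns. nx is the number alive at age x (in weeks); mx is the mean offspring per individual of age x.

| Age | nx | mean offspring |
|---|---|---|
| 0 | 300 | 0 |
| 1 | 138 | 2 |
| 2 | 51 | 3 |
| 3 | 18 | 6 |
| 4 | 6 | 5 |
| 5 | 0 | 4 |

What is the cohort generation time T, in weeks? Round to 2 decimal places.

1.81

lx = nx/n0 = nx/300: 1, 0.46, 0.17, 0.06, 0.02, 0
lx·mx: 0, 0.92, 0.51, 0.36, 0.1, 0 → R0 = 1.89
x·lx·mx: 0, 0.92, 1.02, 1.08, 0.4, 0 → Σ = 3.42
T = 3.42 / 1.89 = 1.809524… → 1.81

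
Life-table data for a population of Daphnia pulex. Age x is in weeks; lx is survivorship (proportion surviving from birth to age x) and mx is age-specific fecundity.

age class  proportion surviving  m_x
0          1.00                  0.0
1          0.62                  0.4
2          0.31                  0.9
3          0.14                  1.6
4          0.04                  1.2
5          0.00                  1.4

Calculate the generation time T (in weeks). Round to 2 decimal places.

lx·mx: 0, 0.248, 0.279, 0.224, 0.048, 0 → R0 = 0.799
x·lx·mx: 0, 0.248, 0.558, 0.672, 0.192, 0 → Σ = 1.67
T = 1.67 / 0.799 = 2.090113… → 2.09

2.09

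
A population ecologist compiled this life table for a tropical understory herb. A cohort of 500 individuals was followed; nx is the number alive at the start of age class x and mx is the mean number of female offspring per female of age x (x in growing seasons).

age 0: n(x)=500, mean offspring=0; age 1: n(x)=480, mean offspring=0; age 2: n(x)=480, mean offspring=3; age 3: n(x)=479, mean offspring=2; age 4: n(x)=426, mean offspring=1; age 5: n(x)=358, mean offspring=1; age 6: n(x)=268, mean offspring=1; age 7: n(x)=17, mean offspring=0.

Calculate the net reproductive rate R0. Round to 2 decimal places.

lx = nx/n0 = nx/500: 1, 0.96, 0.96, 0.958, 0.852, 0.716, 0.536, 0.034
lx·mx by age: 0, 0, 2.88, 1.916, 0.852, 0.716, 0.536, 0
R0 = Σ lx·mx = 6.9 → 6.90

6.90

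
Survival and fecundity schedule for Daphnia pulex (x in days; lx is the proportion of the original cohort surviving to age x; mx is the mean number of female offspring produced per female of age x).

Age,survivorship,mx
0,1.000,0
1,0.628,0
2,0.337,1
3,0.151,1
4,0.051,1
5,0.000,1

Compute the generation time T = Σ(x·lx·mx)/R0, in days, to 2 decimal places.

2.47

lx·mx: 0, 0, 0.337, 0.151, 0.051, 0 → R0 = 0.539
x·lx·mx: 0, 0, 0.674, 0.453, 0.204, 0 → Σ = 1.331
T = 1.331 / 0.539 = 2.469388… → 2.47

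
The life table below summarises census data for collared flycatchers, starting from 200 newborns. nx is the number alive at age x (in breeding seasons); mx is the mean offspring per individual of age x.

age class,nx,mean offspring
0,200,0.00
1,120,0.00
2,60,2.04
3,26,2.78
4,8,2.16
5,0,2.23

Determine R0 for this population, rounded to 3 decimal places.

lx = nx/n0 = nx/200: 1, 0.6, 0.3, 0.13, 0.04, 0
lx·mx by age: 0, 0, 0.612, 0.3614, 0.0864, 0
R0 = Σ lx·mx = 1.0598 → 1.060

1.060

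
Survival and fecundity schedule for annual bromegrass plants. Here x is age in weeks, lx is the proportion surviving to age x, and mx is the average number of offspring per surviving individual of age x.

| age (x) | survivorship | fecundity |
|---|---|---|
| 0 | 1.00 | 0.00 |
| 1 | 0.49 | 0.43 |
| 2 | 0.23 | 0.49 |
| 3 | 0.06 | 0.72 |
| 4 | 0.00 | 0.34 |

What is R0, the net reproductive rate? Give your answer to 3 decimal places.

0.367

lx·mx by age: 0, 0.2107, 0.1127, 0.0432, 0
R0 = Σ lx·mx = 0.3666 → 0.367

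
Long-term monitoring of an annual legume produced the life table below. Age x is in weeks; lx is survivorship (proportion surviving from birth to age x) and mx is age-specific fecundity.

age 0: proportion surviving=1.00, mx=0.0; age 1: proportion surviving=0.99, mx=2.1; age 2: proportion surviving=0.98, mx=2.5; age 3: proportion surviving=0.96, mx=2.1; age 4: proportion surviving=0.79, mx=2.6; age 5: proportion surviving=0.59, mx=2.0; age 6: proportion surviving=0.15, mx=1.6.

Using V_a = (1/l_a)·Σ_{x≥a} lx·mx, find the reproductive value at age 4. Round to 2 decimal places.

lx·mx for x ≥ 4: 2.054, 1.18, 0.24 → sum = 3.474
V_4 = 3.474 / l_4 = 3.474 / 0.79 = 4.397468… → 4.40

4.40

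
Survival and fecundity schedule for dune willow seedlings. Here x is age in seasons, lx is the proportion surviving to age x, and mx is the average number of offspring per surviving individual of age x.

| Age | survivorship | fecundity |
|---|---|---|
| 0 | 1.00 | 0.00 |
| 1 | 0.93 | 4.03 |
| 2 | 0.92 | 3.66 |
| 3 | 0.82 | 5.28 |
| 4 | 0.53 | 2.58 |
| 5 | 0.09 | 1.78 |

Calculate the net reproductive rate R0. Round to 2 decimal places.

12.97

lx·mx by age: 0, 3.7479, 3.3672, 4.3296, 1.3674, 0.1602
R0 = Σ lx·mx = 12.9723 → 12.97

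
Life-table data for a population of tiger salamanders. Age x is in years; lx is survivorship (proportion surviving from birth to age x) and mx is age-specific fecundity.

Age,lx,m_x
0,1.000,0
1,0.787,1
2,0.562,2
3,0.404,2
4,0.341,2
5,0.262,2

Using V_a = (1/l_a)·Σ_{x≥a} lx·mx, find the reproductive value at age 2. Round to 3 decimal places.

lx·mx for x ≥ 2: 1.124, 0.808, 0.682, 0.524 → sum = 3.138
V_2 = 3.138 / l_2 = 3.138 / 0.562 = 5.58363… → 5.584

5.584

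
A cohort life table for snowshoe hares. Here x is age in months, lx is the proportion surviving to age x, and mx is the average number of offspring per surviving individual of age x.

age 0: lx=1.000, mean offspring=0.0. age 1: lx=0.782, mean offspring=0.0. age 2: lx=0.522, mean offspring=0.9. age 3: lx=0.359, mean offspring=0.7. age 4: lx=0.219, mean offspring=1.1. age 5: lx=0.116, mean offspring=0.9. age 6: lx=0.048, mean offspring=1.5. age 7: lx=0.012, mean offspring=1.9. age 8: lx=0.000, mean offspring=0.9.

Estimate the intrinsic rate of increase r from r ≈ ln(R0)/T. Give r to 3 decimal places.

R0 = Σ lx·mx = 0 + 0 + 0.4698 + 0.2513 + 0.2409 + 0.1044 + 0.072 + 0.0228 + 0 = 1.1612
Σ x·lx·mx = 3.7707; T = 3.7707/1.1612 = 3.24724…
r ≈ ln(R0)/T = ln(1.1612)/3.24724… = 0.04602… → 0.046

0.046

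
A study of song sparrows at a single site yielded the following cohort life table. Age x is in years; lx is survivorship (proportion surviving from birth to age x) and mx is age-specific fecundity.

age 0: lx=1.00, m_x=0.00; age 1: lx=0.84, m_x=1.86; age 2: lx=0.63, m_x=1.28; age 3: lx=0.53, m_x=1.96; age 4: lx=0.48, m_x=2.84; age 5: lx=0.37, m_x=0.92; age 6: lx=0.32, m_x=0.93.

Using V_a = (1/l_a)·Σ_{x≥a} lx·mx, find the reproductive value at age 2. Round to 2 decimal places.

lx·mx for x ≥ 2: 0.8064, 1.0388, 1.3632, 0.3404, 0.2976 → sum = 3.8464
V_2 = 3.8464 / l_2 = 3.8464 / 0.63 = 6.105397… → 6.11

6.11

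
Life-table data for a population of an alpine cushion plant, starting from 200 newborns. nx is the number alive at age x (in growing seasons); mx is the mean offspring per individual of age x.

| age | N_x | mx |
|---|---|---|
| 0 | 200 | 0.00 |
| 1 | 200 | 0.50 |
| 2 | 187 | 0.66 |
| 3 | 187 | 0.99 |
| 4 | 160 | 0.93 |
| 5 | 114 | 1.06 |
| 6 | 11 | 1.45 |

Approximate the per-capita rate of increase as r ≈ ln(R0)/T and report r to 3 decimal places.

0.393

lx = nx/n0 = nx/200: 1, 1, 0.935, 0.935, 0.8, 0.57, 0.055
R0 = Σ lx·mx = 0 + 0.5 + 0.6171 + 0.92565 + 0.744 + 0.6042 + 0.07975 = 3.4707
Σ x·lx·mx = 10.98665; T = 10.98665/3.4707 = 3.16554…
r ≈ ln(R0)/T = ln(3.4707)/3.16554… = 0.39309… → 0.393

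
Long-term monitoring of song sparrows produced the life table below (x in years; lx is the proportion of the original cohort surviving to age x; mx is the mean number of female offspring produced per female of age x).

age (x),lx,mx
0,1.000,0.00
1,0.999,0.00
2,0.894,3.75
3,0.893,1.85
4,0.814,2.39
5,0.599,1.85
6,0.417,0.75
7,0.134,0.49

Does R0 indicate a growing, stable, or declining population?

growing

R0 = Σ lx·mx = 0 + 0 + 3.3525 + 1.65205 + 1.94546 + 1.10815 + 0.31275 + 0.06566 = 8.43657
R0 > 1, so the population is growing.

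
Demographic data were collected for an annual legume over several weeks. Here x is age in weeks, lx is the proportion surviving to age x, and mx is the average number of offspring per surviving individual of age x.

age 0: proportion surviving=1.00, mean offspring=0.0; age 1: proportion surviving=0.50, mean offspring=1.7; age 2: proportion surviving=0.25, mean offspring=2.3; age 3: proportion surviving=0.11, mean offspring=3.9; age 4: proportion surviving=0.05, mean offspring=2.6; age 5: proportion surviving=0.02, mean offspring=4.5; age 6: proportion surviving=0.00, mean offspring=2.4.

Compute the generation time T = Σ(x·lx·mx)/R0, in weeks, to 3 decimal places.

2.053

lx·mx: 0, 0.85, 0.575, 0.429, 0.13, 0.09, 0 → R0 = 2.074
x·lx·mx: 0, 0.85, 1.15, 1.287, 0.52, 0.45, 0 → Σ = 4.257
T = 4.257 / 2.074 = 2.052555… → 2.053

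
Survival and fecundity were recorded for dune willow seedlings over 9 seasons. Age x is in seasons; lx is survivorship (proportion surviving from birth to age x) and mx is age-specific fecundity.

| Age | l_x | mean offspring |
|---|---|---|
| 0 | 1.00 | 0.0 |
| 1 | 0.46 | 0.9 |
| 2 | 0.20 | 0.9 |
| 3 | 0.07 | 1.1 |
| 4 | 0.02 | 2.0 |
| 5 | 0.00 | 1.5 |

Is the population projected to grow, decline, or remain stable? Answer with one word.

R0 = Σ lx·mx = 0 + 0.414 + 0.18 + 0.077 + 0.04 + 0 = 0.711
R0 < 1, so the population is declining.

declining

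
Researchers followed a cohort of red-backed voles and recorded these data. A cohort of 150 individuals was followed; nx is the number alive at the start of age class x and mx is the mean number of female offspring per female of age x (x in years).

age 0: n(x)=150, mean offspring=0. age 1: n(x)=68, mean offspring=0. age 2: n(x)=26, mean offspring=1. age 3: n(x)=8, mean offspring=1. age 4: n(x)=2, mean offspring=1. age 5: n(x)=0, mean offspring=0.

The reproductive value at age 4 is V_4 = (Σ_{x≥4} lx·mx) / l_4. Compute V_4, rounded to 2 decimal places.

lx = nx/n0 = nx/150: 1, 0.45333…, 0.17333…, 0.05333…, 0.01333…, 0
lx·mx for x ≥ 4: 0.013333…, 0 → sum = 0.013333…
V_4 = 0.013333… / l_4 = 0.013333… / 0.013333… = 1 → 1.00

1.00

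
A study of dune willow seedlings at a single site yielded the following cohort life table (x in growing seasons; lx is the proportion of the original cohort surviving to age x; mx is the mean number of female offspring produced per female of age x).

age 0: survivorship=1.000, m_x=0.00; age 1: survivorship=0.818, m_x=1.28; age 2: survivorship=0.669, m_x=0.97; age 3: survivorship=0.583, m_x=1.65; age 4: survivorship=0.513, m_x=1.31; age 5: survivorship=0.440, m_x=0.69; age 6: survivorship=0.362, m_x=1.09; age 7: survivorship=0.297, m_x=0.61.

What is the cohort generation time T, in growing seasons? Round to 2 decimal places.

lx·mx: 0, 1.04704, 0.64893, 0.96195, 0.67203, 0.3036, 0.39458, 0.18117 → R0 = 4.2093
x·lx·mx: 0, 1.04704, 1.29786, 2.88585, 2.68812, 1.518, 2.36748, 1.26819 → Σ = 13.07254
T = 13.07254 / 4.2093 = 3.105633… → 3.11

3.11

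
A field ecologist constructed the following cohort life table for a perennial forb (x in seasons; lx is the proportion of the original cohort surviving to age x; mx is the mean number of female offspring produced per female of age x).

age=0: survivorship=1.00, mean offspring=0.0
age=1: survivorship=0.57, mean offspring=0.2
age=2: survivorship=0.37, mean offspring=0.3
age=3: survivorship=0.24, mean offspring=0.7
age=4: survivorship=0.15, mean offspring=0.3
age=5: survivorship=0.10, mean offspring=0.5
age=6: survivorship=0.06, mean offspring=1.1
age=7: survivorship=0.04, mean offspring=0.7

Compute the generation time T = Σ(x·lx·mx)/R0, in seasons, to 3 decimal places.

lx·mx: 0, 0.114, 0.111, 0.168, 0.045, 0.05, 0.066, 0.028 → R0 = 0.582
x·lx·mx: 0, 0.114, 0.222, 0.504, 0.18, 0.25, 0.396, 0.196 → Σ = 1.862
T = 1.862 / 0.582 = 3.199313… → 3.199

3.199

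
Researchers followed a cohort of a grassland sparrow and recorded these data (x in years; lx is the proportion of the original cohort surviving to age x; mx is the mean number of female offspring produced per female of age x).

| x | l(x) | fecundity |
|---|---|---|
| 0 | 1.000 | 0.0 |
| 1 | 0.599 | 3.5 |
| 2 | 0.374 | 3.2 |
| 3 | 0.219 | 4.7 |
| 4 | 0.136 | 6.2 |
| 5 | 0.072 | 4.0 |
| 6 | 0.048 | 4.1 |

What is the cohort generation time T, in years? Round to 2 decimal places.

2.40

lx·mx: 0, 2.0965, 1.1968, 1.0293, 0.8432, 0.288, 0.1968 → R0 = 5.6506
x·lx·mx: 0, 2.0965, 2.3936, 3.0879, 3.3728, 1.44, 1.1808 → Σ = 13.5716
T = 13.5716 / 5.6506 = 2.401798… → 2.40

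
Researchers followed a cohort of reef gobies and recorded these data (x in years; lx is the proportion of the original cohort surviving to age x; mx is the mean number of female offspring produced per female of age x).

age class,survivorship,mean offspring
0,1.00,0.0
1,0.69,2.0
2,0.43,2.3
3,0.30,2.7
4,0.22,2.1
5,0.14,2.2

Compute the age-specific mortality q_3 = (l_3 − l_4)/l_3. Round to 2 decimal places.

q_3 = (l_3 − l_4) / l_3 = (0.3 − 0.22) / 0.3
     = 0.08 / 0.3 = 0.266667… → 0.27

0.27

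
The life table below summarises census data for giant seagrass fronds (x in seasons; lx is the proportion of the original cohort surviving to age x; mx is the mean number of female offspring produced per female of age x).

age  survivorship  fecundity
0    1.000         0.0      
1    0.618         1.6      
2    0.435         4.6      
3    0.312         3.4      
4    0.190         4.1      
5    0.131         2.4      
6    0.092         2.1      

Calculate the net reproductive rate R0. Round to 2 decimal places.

lx·mx by age: 0, 0.9888, 2.001, 1.0608, 0.779, 0.3144, 0.1932
R0 = Σ lx·mx = 5.3372 → 5.34

5.34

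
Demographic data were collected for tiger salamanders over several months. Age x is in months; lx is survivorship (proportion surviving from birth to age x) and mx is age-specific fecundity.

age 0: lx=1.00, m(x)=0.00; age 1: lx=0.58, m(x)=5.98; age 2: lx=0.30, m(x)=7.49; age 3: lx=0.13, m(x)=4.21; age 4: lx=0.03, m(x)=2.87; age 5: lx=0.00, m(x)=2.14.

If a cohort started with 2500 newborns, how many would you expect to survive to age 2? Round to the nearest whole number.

Expected survivors = N0 · l_2 = 2500 × 0.30 = 750 → 750

750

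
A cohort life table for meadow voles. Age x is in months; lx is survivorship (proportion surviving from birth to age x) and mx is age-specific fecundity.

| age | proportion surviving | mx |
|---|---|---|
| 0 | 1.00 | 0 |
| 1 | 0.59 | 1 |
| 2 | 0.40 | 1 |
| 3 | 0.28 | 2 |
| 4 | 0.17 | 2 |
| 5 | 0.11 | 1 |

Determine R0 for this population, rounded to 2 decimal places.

lx·mx by age: 0, 0.59, 0.4, 0.56, 0.34, 0.11
R0 = Σ lx·mx = 2 → 2.00

2.00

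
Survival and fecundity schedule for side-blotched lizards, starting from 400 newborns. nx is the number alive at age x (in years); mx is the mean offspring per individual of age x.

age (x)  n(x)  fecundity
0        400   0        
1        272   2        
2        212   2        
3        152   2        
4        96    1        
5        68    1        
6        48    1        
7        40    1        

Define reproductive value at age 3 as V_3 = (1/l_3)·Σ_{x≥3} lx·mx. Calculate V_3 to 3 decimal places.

3.658

lx = nx/n0 = nx/400: 1, 0.68, 0.53, 0.38, 0.24, 0.17, 0.12, 0.1
lx·mx for x ≥ 3: 0.76, 0.24, 0.17, 0.12, 0.1 → sum = 1.39
V_3 = 1.39 / l_3 = 1.39 / 0.38 = 3.657895… → 3.658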